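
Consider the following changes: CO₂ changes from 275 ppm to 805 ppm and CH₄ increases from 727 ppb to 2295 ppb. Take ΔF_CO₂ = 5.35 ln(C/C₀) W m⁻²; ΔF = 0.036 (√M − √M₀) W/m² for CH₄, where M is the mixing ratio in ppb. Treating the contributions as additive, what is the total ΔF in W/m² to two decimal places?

CO₂: 5.35 × ln(805/275) = 5.35 × ln(2.92727) = 5.35 × 1.07407 = 5.7463 W/m².
CH₄: 0.036 × (√2295 − √727) = 0.036 × (47.9062 − 26.9629) = 0.036 × 20.9433 = 0.7540 W/m².
Total ΔF = 5.7463 + 0.7540 = 6.5003 W/m².

ΔF = 6.50 W/m²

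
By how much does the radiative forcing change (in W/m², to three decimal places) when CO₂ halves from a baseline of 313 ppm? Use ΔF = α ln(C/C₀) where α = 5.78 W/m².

ΔF = -4.006 W/m²

ΔF = 5.78 × ln(0.5) = 5.78 × -0.69315 = -4.0064 W/m².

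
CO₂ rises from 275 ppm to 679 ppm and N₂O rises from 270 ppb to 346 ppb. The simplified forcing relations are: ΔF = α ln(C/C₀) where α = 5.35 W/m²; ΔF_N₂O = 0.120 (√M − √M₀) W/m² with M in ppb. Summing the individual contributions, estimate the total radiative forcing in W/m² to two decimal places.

ΔF = 5.10 W/m²

CO₂: 5.35 × ln(679/275) = 5.35 × ln(2.46909) = 5.35 × 0.90385 = 4.8356 W/m².
N₂O: 0.120 × (√346 − √270) = 0.120 × (18.6011 − 16.4317) = 0.120 × 2.1694 = 0.2603 W/m².
Total ΔF = 4.8356 + 0.2603 = 5.0959 W/m².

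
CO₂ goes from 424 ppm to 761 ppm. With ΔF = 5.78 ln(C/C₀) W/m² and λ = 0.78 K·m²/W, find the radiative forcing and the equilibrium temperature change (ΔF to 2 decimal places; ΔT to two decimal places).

CO₂: 5.78 × ln(761/424) = 5.78 × ln(1.79481) = 5.78 × 0.58490 = 3.3807 W/m².
ΔT = λ ΔF = 0.78 × 3.38 = 2.6364 K.

ΔF = 3.38 W/m²; ΔT = 2.64 K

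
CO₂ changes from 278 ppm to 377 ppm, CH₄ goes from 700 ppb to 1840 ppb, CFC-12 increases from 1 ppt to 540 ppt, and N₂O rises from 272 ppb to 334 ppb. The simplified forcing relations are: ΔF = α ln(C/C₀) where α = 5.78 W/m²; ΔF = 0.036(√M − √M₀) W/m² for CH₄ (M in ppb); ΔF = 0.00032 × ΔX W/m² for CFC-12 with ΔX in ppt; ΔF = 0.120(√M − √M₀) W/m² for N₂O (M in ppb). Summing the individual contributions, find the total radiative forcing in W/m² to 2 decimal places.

CO₂: 5.78 × ln(377/278) = 5.78 × ln(1.35612) = 5.78 × 0.30463 = 1.7608 W/m².
CH₄: 0.036 × (√1840 − √700) = 0.036 × (42.8952 − 26.4575) = 0.036 × 16.4377 = 0.5918 W/m².
CFC-12: ΔF = 0.00032 × (540 − 1) = 0.00032 × 539 = 0.1725 W/m².
N₂O: 0.120 × (√334 − √272) = 0.120 × (18.2757 − 16.4924) = 0.120 × 1.7833 = 0.2140 W/m².
Total ΔF = 1.7608 + 0.5918 + 0.1725 + 0.2140 = 2.7391 W/m².

ΔF = 2.74 W/m²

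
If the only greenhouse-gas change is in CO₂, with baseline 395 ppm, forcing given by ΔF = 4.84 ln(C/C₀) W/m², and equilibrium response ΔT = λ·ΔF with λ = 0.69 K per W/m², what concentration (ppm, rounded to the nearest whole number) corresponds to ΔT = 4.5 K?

C ≈ 1520 ppm

Required forcing: ΔF = ΔT/λ = 4.5/0.69 = 6.5217 W/m².
Then ln(C/395) = ΔF/4.84 = 6.5217/4.84 = 1.34746.
So C = 395 × e^1.34746 = 395 × 3.84764 = 1519.82 ppm.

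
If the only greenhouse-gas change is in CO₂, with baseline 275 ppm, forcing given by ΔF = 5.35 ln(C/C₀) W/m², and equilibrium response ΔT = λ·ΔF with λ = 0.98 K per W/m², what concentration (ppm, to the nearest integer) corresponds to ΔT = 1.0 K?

C ≈ 333 ppm

Required forcing: ΔF = ΔT/λ = 1.0/0.98 = 1.0204 W/m².
Then ln(C/275) = ΔF/5.35 = 1.0204/5.35 = 0.19073.
So C = 275 × e^0.19073 = 275 × 1.21013 = 332.79 ppm.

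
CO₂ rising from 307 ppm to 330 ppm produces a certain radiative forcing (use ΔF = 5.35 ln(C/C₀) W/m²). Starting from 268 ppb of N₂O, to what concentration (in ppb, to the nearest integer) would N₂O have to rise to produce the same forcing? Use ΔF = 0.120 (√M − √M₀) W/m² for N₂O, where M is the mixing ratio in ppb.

M ≈ 384 ppb

CO₂ forcing: 5.35 × ln(330/307) = 5.35 × 0.072245 = 0.38651 W/m².
Set 0.120(√M − √268) = 0.38651: √M = 0.38651/0.120 + √268 = 3.2209 + 16.3707 = 19.5916.
M = (19.5916)² = 383.83 ppb.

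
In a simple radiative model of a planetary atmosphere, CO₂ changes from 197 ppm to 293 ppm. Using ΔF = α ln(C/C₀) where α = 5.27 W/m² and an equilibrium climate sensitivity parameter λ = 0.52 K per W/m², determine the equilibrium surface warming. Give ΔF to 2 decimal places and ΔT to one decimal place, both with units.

CO₂: 5.27 × ln(293/197) = 5.27 × ln(1.48731) = 5.27 × 0.39697 = 2.0920 W/m².
ΔT = λ ΔF = 0.52 × 2.09 = 1.0868 K.

ΔF = 2.09 W/m²; ΔT = 1.1 K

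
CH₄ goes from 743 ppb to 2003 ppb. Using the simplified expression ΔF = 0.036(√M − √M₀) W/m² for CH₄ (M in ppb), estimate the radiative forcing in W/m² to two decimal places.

CH₄: 0.036 × (√2003 − √743) = 0.036 × (44.7549 − 27.2580) = 0.036 × 17.4969 = 0.6299 W/m².

ΔF = 0.63 W/m²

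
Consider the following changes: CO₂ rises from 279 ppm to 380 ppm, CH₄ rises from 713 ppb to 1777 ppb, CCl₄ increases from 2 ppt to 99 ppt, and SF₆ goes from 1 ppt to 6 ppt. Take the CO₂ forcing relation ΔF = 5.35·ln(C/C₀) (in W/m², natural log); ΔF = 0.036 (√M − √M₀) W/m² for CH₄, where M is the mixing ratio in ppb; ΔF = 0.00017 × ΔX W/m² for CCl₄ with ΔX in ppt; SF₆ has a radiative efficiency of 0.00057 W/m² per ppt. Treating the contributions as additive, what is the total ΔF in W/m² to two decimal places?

CO₂: 5.35 × ln(380/279) = 5.35 × ln(1.36201) = 5.35 × 0.30896 = 1.6529 W/m².
CH₄: 0.036 × (√1777 − √713) = 0.036 × (42.1545 − 26.7021) = 0.036 × 15.4524 = 0.5563 W/m².
CCl₄: ΔF = 0.00017 × (99 − 2) = 0.00017 × 97 = 0.0165 W/m².
SF₆: ΔF = 0.00057 × (6 − 1) = 0.00057 × 5 = 0.0029 W/m².
Total ΔF = 1.6529 + 0.5563 + 0.0165 + 0.0029 = 2.2286 W/m².

ΔF = 2.23 W/m²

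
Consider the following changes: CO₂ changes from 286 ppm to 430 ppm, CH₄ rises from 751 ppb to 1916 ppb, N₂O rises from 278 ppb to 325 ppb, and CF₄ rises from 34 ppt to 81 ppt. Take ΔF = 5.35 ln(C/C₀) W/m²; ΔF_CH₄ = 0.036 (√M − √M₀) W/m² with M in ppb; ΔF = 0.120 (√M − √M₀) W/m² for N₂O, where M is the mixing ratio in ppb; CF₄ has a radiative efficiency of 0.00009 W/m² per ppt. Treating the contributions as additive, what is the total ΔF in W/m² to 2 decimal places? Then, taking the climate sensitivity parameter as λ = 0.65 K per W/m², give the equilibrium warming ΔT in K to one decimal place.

ΔF = 2.94 W/m²; ΔT = 1.9 K

CO₂: 5.35 × ln(430/286) = 5.35 × ln(1.50350) = 5.35 × 0.40780 = 2.1817 W/m².
CH₄: 0.036 × (√1916 − √751) = 0.036 × (43.7721 − 27.4044) = 0.036 × 16.3677 = 0.5892 W/m².
N₂O: 0.120 × (√325 − √278) = 0.120 × (18.0278 − 16.6733) = 0.120 × 1.3545 = 0.1625 W/m².
CF₄: ΔF = 0.00009 × (81 − 34) = 0.00009 × 47 = 0.0042 W/m².
Total ΔF = 2.1817 + 0.5892 + 0.1625 + 0.0042 = 2.9376 W/m².
ΔT = λ ΔF = 0.65 × 2.94 = 1.9110 K.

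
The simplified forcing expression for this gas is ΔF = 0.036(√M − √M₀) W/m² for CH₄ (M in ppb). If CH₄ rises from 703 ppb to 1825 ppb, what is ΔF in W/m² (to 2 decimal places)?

ΔF = 0.58 W/m²

CH₄: 0.036 × (√1825 − √703) = 0.036 × (42.7200 − 26.5141) = 0.036 × 16.2059 = 0.5834 W/m².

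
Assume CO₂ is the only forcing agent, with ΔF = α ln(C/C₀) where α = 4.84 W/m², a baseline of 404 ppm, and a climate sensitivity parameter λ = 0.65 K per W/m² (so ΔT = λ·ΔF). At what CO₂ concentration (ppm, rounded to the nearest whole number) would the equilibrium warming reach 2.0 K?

Required forcing: ΔF = ΔT/λ = 2.0/0.65 = 3.0769 W/m².
Then ln(C/404) = ΔF/4.84 = 3.0769/4.84 = 0.63572.
So C = 404 × e^0.63572 = 404 × 1.88838 = 762.91 ppm.

C ≈ 763 ppm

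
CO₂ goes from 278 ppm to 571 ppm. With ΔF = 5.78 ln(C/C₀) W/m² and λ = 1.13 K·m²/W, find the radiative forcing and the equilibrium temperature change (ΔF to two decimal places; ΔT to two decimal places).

CO₂: 5.78 × ln(571/278) = 5.78 × ln(2.05396) = 5.78 × 0.71977 = 4.1603 W/m².
ΔT = λ ΔF = 1.13 × 4.16 = 4.7008 K.

ΔF = 4.16 W/m²; ΔT = 4.70 K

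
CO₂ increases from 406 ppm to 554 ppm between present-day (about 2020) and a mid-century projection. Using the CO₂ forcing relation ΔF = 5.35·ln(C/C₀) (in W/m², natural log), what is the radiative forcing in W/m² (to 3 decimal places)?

ΔF = 1.663 W/m²

CO₂: 5.35 × ln(554/406) = 5.35 × ln(1.36453) = 5.35 × 0.31081 = 1.6628 W/m².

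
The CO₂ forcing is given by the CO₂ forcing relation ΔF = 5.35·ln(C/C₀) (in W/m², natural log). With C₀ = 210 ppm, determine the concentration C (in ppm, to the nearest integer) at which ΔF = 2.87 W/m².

C ≈ 359 ppm

Set 5.35 ln(C/210) = 2.87, so ln(C/210) = 2.87/5.35 = 0.53645.
Then C/210 = e^0.53645 = 1.70993, giving C = 210 × 1.70993 = 359.09 ppm.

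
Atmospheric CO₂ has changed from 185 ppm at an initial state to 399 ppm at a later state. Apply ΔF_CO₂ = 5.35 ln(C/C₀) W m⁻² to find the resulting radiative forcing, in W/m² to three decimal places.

CO₂: 5.35 × ln(399/185) = 5.35 × ln(2.15676) = 5.35 × 0.76861 = 4.1121 W/m².

ΔF = 4.112 W/m²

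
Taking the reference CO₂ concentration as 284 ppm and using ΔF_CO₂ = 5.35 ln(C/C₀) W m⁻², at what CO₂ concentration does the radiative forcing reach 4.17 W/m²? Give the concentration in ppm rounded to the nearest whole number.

C ≈ 619 ppm

Set 5.35 ln(C/284) = 4.17, so ln(C/284) = 4.17/5.35 = 0.77944.
Then C/284 = e^0.77944 = 2.18025, giving C = 284 × 2.18025 = 619.19 ppm.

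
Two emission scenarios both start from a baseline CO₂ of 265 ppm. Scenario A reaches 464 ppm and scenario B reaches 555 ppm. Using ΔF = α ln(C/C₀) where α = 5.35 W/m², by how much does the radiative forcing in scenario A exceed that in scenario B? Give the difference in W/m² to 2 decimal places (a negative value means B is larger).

ΔF_A − ΔF_B = -0.96 W/m²

ΔF_A = 5.35 ln(464/265) = 5.35 × 0.56015 = 2.9968 W/m².
ΔF_B = 5.35 ln(555/265) = 5.35 × 0.73924 = 3.9549 W/m².
Difference: 2.9968 − 3.9549 = -0.9581 W/m².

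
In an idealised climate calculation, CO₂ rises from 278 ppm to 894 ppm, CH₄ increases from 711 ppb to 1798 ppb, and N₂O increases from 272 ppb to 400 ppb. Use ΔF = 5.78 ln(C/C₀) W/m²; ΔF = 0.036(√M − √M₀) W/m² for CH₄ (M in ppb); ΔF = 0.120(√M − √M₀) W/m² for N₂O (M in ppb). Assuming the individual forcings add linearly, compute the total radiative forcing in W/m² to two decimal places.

CO₂: 5.78 × ln(894/278) = 5.78 × ln(3.21583) = 5.78 × 1.16809 = 6.7516 W/m².
CH₄: 0.036 × (√1798 − √711) = 0.036 × (42.4028 − 26.6646) = 0.036 × 15.7382 = 0.5666 W/m².
N₂O: 0.120 × (√400 − √272) = 0.120 × (20.0000 − 16.4924) = 0.120 × 3.5076 = 0.4209 W/m².
Total ΔF = 6.7516 + 0.5666 + 0.4209 = 7.7391 W/m².

ΔF = 7.74 W/m²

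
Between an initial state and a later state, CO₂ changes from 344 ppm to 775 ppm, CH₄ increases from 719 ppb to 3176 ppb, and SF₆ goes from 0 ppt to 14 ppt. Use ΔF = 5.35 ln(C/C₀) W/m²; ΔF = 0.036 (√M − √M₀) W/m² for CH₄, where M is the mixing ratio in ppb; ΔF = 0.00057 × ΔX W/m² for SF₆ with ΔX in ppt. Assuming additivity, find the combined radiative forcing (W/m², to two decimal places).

ΔF = 5.42 W/m²

CO₂: 5.35 × ln(775/344) = 5.35 × ln(2.25291) = 5.35 × 0.81222 = 4.3454 W/m².
CH₄: 0.036 × (√3176 − √719) = 0.036 × (56.3560 − 26.8142) = 0.036 × 29.5418 = 1.0635 W/m².
SF₆: ΔF = 0.00057 × (14 − 0) = 0.00057 × 14 = 0.0080 W/m².
Total ΔF = 4.3454 + 1.0635 + 0.0080 = 5.4169 W/m².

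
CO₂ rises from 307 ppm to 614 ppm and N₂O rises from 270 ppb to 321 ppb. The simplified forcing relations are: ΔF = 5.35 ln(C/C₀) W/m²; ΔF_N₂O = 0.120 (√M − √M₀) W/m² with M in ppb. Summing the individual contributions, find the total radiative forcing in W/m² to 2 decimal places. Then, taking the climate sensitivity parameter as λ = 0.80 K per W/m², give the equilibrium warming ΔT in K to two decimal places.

CO₂: 5.35 × ln(614/307) = 5.35 × ln(2.00000) = 5.35 × 0.69315 = 3.7084 W/m².
N₂O: 0.120 × (√321 − √270) = 0.120 × (17.9165 − 16.4317) = 0.120 × 1.4848 = 0.1782 W/m².
Total ΔF = 3.7084 + 0.1782 = 3.8866 W/m².
ΔT = λ ΔF = 0.80 × 3.89 = 3.1120 K.

ΔF = 3.89 W/m²; ΔT = 3.11 K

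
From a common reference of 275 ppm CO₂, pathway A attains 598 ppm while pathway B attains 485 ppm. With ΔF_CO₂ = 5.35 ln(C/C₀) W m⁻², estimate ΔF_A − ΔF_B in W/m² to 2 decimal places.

ΔF_A − ΔF_B = 1.12 W/m²

ΔF_A = 5.35 ln(598/275) = 5.35 × 0.77682 = 4.1560 W/m².
ΔF_B = 5.35 ln(485/275) = 5.35 × 0.56738 = 3.0355 W/m².
Difference: 4.1560 − 3.0355 = 1.1205 W/m².
(Equivalently, ΔF_A − ΔF_B = 5.35 ln(598/485) = 5.35 × 0.20944 = 1.1205 W/m².)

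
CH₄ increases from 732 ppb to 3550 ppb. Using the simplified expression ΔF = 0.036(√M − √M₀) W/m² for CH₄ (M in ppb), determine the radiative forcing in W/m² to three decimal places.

CH₄: 0.036 × (√3550 − √732) = 0.036 × (59.5819 − 27.0555) = 0.036 × 32.5264 = 1.1710 W/m².

ΔF = 1.171 W/m²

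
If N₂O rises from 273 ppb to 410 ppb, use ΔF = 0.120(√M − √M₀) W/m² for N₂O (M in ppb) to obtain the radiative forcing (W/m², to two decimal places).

ΔF = 0.45 W/m²

N₂O: 0.120 × (√410 − √273) = 0.120 × (20.2485 − 16.5227) = 0.120 × 3.7258 = 0.4471 W/m².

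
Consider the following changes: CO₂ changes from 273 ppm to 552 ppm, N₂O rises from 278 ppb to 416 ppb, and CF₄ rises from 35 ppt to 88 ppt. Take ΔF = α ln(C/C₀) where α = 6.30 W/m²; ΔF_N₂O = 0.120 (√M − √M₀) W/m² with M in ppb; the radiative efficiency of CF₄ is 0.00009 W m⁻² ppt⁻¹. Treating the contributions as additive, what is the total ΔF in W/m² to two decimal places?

CO₂: 6.30 × ln(552/273) = 6.30 × ln(2.02198) = 6.30 × 0.70408 = 4.4357 W/m².
N₂O: 0.120 × (√416 − √278) = 0.120 × (20.3961 − 16.6733) = 0.120 × 3.7228 = 0.4467 W/m².
CF₄: ΔF = 0.00009 × (88 − 35) = 0.00009 × 53 = 0.0048 W/m².
Total ΔF = 4.4357 + 0.4467 + 0.0048 = 4.8872 W/m².

ΔF = 4.89 W/m²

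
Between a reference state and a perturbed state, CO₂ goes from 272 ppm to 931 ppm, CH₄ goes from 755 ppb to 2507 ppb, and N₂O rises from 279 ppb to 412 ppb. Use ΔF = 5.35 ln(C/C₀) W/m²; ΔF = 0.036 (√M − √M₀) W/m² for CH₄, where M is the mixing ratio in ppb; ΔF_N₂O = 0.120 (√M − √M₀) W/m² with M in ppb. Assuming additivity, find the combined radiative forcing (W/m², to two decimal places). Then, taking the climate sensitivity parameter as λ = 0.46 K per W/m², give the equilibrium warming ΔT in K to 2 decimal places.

CO₂: 5.35 × ln(931/272) = 5.35 × ln(3.42279) = 5.35 × 1.23046 = 6.5830 W/m².
CH₄: 0.036 × (√2507 − √755) = 0.036 × (50.0700 − 27.4773) = 0.036 × 22.5927 = 0.8133 W/m².
N₂O: 0.120 × (√412 − √279) = 0.120 × (20.2978 − 16.7033) = 0.120 × 3.5945 = 0.4313 W/m².
Total ΔF = 6.5830 + 0.8133 + 0.4313 = 7.8276 W/m².
ΔT = λ ΔF = 0.46 × 7.83 = 3.6018 K.

ΔF = 7.83 W/m²; ΔT = 3.60 K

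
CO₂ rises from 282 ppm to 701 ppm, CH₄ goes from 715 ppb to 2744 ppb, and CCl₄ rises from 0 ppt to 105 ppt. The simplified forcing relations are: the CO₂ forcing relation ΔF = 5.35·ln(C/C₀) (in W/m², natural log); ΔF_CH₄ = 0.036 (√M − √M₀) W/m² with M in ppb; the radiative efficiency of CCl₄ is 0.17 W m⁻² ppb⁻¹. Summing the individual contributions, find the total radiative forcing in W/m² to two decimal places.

ΔF = 5.81 W/m²

CO₂: 5.35 × ln(701/282) = 5.35 × ln(2.48582) = 5.35 × 0.91060 = 4.8717 W/m².
CH₄: 0.036 × (√2744 − √715) = 0.036 × (52.3832 − 26.7395) = 0.036 × 25.6437 = 0.9232 W/m².
CCl₄: Δ = 105 − 0 = 105 ppt = 0.105 ppb; ΔF = 0.17 × 0.105 = 0.0179 W/m².
Total ΔF = 4.8717 + 0.9232 + 0.0179 = 5.8128 W/m².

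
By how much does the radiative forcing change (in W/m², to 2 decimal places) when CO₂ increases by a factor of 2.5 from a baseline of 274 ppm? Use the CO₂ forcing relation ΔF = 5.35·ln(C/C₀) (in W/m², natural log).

ΔF = 5.35 × ln(2.5) = 5.35 × 0.91629 = 4.9022 W/m².

ΔF = 4.90 W/m²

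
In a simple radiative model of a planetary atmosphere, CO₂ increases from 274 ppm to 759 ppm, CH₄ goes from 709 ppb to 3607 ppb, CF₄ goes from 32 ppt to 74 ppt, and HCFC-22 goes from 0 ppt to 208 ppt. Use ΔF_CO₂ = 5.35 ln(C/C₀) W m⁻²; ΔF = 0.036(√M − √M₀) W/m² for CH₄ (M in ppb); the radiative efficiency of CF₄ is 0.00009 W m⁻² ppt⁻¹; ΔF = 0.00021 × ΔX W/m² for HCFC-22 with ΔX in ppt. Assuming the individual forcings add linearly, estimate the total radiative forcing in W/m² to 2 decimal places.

ΔF = 6.70 W/m²

CO₂: 5.35 × ln(759/274) = 5.35 × ln(2.77007) = 5.35 × 1.01887 = 5.4510 W/m².
CH₄: 0.036 × (√3607 − √709) = 0.036 × (60.0583 − 26.6271) = 0.036 × 33.4312 = 1.2035 W/m².
CF₄: ΔF = 0.00009 × (74 − 32) = 0.00009 × 42 = 0.0038 W/m².
HCFC-22: ΔF = 0.00021 × (208 − 0) = 0.00021 × 208 = 0.0437 W/m².
Total ΔF = 5.4510 + 1.2035 + 0.0038 + 0.0437 = 6.7020 W/m².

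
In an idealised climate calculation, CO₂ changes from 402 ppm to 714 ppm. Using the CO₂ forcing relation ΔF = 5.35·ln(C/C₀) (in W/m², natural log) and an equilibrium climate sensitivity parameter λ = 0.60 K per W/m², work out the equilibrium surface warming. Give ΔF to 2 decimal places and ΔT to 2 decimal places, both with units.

ΔF = 3.07 W/m²; ΔT = 1.84 K

CO₂: 5.35 × ln(714/402) = 5.35 × ln(1.77612) = 5.35 × 0.57443 = 3.0732 W/m².
ΔT = λ ΔF = 0.60 × 3.07 = 1.8420 K.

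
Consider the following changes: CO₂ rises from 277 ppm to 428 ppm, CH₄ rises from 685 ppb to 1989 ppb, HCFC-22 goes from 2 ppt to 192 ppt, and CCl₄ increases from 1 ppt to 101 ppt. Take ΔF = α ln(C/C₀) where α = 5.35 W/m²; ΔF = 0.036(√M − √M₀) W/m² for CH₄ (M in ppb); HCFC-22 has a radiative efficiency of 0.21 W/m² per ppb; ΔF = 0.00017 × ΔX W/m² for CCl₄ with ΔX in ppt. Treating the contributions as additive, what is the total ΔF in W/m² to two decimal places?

CO₂: 5.35 × ln(428/277) = 5.35 × ln(1.54513) = 5.35 × 0.43511 = 2.3278 W/m².
CH₄: 0.036 × (√1989 − √685) = 0.036 × (44.5982 − 26.1725) = 0.036 × 18.4257 = 0.6633 W/m².
HCFC-22: Δ = 192 − 2 = 190 ppt = 0.190 ppb; ΔF = 0.21 × 0.190 = 0.0399 W/m².
CCl₄: ΔF = 0.00017 × (101 − 1) = 0.00017 × 100 = 0.0170 W/m².
Total ΔF = 2.3278 + 0.6633 + 0.0399 + 0.0170 = 3.0480 W/m².

ΔF = 3.05 W/m²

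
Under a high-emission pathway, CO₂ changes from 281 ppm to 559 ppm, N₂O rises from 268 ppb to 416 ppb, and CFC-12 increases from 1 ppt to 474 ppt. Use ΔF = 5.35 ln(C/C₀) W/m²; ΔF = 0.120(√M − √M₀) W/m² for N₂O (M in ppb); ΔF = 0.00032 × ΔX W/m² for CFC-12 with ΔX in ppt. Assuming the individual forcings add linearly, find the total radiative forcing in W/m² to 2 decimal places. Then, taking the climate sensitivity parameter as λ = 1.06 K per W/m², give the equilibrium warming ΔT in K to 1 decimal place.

CO₂: 5.35 × ln(559/281) = 5.35 × ln(1.98932) = 5.35 × 0.68779 = 3.6797 W/m².
N₂O: 0.120 × (√416 − √268) = 0.120 × (20.3961 − 16.3707) = 0.120 × 4.0254 = 0.4830 W/m².
CFC-12: ΔF = 0.00032 × (474 − 1) = 0.00032 × 473 = 0.1514 W/m².
Total ΔF = 3.6797 + 0.4830 + 0.1514 = 4.3141 W/m².
ΔT = λ ΔF = 1.06 × 4.31 = 4.5686 K.

ΔF = 4.31 W/m²; ΔT = 4.6 K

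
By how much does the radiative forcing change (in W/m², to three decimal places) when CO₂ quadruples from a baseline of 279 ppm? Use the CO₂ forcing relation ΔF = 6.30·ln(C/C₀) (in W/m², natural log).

ΔF = 6.30 × ln(4) = 6.30 × 1.38629 = 8.7336 W/m².

ΔF = 8.734 W/m²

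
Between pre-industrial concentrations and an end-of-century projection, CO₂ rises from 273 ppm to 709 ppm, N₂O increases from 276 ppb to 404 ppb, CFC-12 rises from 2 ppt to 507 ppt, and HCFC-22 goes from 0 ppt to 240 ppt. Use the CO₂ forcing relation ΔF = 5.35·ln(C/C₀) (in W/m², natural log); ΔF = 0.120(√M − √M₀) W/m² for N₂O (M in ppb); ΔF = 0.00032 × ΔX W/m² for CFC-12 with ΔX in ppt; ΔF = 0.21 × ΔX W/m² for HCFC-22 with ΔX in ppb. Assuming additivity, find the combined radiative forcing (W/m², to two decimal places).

CO₂: 5.35 × ln(709/273) = 5.35 × ln(2.59707) = 5.35 × 0.95438 = 5.1059 W/m².
N₂O: 0.120 × (√404 − √276) = 0.120 × (20.0998 − 16.6132) = 0.120 × 3.4866 = 0.4184 W/m².
CFC-12: ΔF = 0.00032 × (507 − 2) = 0.00032 × 505 = 0.1616 W/m².
HCFC-22: Δ = 240 − 0 = 240 ppt = 0.240 ppb; ΔF = 0.21 × 0.240 = 0.0504 W/m².
Total ΔF = 5.1059 + 0.4184 + 0.1616 + 0.0504 = 5.7363 W/m².

ΔF = 5.74 W/m²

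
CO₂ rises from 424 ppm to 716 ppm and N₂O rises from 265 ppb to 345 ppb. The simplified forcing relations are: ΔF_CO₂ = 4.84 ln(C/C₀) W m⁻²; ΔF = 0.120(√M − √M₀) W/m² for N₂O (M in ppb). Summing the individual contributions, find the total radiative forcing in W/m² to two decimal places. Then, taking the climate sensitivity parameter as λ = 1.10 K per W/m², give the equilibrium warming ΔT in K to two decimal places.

ΔF = 2.81 W/m²; ΔT = 3.09 K

CO₂: 4.84 × ln(716/424) = 4.84 × ln(1.68868) = 4.84 × 0.52395 = 2.5359 W/m².
N₂O: 0.120 × (√345 − √265) = 0.120 × (18.5742 − 16.2788) = 0.120 × 2.2954 = 0.2754 W/m².
Total ΔF = 2.5359 + 0.2754 = 2.8113 W/m².
ΔT = λ ΔF = 1.10 × 2.81 = 3.0910 K.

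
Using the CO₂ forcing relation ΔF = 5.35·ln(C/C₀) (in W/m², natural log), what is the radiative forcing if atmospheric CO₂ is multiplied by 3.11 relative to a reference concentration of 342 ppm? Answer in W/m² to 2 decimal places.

ΔF = 5.35 × ln(3.11) = 5.35 × 1.13462 = 6.0702 W/m².

ΔF = 6.07 W/m²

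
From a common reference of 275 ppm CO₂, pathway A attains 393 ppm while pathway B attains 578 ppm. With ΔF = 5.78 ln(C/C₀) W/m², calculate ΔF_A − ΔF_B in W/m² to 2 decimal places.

ΔF_A = 5.78 ln(393/275) = 5.78 × 0.35704 = 2.0637 W/m².
ΔF_B = 5.78 ln(578/275) = 5.78 × 0.74280 = 4.2934 W/m².
Difference: 2.0637 − 4.2934 = -2.2297 W/m².
(Equivalently, ΔF_A − ΔF_B = 5.78 ln(393/578) = 5.78 × -0.38576 = -2.2297 W/m².)

ΔF_A − ΔF_B = -2.23 W/m²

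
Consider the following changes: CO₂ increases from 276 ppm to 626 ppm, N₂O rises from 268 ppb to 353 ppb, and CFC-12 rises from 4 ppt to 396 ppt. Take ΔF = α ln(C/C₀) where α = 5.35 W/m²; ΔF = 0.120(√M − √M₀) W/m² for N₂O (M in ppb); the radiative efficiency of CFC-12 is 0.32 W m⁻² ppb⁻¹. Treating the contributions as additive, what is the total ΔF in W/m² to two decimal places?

CO₂: 5.35 × ln(626/276) = 5.35 × ln(2.26812) = 5.35 × 0.81895 = 4.3814 W/m².
N₂O: 0.120 × (√353 − √268) = 0.120 × (18.7883 − 16.3707) = 0.120 × 2.4176 = 0.2901 W/m².
CFC-12: Δ = 396 − 4 = 392 ppt = 0.392 ppb; ΔF = 0.32 × 0.392 = 0.1254 W/m².
Total ΔF = 4.3814 + 0.2901 + 0.1254 = 4.7969 W/m².

ΔF = 4.80 W/m²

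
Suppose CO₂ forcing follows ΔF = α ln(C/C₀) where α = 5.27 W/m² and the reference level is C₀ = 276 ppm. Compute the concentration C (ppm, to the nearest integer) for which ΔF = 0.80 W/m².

Set 5.27 ln(C/276) = 0.80, so ln(C/276) = 0.80/5.27 = 0.15180.
Then C/276 = e^0.15180 = 1.16393, giving C = 276 × 1.16393 = 321.24 ppm.

C ≈ 321 ppm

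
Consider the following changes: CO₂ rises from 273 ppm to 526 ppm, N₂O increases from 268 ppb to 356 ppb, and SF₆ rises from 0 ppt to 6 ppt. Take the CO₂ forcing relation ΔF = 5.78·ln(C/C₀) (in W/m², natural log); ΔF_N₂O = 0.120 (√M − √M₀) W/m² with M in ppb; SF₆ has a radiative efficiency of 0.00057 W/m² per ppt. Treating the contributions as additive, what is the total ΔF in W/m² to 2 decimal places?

ΔF = 4.09 W/m²

CO₂: 5.78 × ln(526/273) = 5.78 × ln(1.92674) = 5.78 × 0.65583 = 3.7907 W/m².
N₂O: 0.120 × (√356 − √268) = 0.120 × (18.8680 − 16.3707) = 0.120 × 2.4973 = 0.2997 W/m².
SF₆: ΔF = 0.00057 × (6 − 0) = 0.00057 × 6 = 0.0034 W/m².
Total ΔF = 3.7907 + 0.2997 + 0.0034 = 4.0938 W/m².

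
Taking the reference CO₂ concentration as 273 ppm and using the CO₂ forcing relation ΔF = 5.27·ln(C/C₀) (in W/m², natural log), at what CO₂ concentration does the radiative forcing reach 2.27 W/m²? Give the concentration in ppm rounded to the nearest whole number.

C ≈ 420 ppm

Set 5.27 ln(C/273) = 2.27, so ln(C/273) = 2.27/5.27 = 0.43074.
Then C/273 = e^0.43074 = 1.53840, giving C = 273 × 1.53840 = 419.98 ppm.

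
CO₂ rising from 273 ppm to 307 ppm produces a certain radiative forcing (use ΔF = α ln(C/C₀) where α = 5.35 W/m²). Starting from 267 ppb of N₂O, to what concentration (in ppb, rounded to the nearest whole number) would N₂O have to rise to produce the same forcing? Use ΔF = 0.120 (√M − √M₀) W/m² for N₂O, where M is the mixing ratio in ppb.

CO₂ forcing: 5.35 × ln(307/273) = 5.35 × 0.117376 = 0.62796 W/m².
Set 0.120(√M − √267) = 0.62796: √M = 0.62796/0.120 + √267 = 5.2330 + 16.3401 = 21.5731.
M = (21.5731)² = 465.40 ppb.

M ≈ 465 ppb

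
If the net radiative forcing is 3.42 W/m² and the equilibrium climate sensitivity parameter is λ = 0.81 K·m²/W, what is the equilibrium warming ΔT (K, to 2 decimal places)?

ΔT = λ ΔF = 0.81 × 3.42 = 2.7702 K.

ΔT = 2.77 K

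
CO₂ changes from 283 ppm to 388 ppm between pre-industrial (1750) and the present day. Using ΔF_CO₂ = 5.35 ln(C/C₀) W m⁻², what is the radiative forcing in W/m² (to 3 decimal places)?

ΔF = 1.688 W/m²

CO₂: 5.35 × ln(388/283) = 5.35 × ln(1.37102) = 5.35 × 0.31555 = 1.6882 W/m².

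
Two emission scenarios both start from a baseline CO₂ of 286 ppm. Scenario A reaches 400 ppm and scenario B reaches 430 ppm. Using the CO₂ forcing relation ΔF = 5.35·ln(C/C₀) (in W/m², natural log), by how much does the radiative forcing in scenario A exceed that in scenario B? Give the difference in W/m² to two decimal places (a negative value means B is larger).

ΔF_A − ΔF_B = -0.39 W/m²

ΔF_A = 5.35 ln(400/286) = 5.35 × 0.33547 = 1.7948 W/m².
ΔF_B = 5.35 ln(430/286) = 5.35 × 0.40779 = 2.1817 W/m².
Difference: 1.7948 − 2.1817 = -0.3869 W/m².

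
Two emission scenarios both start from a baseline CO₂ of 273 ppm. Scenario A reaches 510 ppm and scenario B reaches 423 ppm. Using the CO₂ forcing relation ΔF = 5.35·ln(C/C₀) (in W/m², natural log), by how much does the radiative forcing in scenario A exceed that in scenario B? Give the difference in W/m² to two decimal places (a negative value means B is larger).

ΔF_A = 5.35 ln(510/273) = 5.35 × 0.62494 = 3.3434 W/m².
ΔF_B = 5.35 ln(423/273) = 5.35 × 0.43790 = 2.3428 W/m².
Difference: 3.3434 − 2.3428 = 1.0006 W/m².

ΔF_A − ΔF_B = 1.00 W/m²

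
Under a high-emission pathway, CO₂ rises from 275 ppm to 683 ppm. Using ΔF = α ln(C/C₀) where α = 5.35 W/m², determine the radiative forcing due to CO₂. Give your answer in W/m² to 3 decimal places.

CO₂ absorption bands are partially saturated, so forcing scales with the logarithm of the concentration ratio.
CO₂: 5.35 × ln(683/275) = 5.35 × ln(2.48364) = 5.35 × 0.90973 = 4.8671 W/m².

ΔF = 4.867 W/m²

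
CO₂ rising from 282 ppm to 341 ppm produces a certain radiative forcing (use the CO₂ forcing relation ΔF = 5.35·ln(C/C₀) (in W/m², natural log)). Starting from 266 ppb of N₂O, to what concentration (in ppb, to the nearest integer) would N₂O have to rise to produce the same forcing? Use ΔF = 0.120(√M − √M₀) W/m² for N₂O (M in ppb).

CO₂ forcing: 5.35 × ln(341/282) = 5.35 × 0.189975 = 1.01637 W/m².
Set 0.120(√M − √266) = 1.01637: √M = 1.01637/0.120 + √266 = 8.4698 + 16.3095 = 24.7793.
M = (24.7793)² = 614.01 ppb.

M ≈ 614 ppb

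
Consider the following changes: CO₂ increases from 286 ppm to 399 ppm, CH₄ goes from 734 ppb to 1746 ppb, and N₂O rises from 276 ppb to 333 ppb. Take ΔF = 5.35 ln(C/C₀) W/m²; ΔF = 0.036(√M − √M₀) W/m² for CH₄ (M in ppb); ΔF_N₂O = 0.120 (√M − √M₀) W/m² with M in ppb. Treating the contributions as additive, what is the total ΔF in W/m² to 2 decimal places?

ΔF = 2.51 W/m²

CO₂: 5.35 × ln(399/286) = 5.35 × ln(1.39510) = 5.35 × 0.33297 = 1.7814 W/m².
CH₄: 0.036 × (√1746 − √734) = 0.036 × (41.7852 − 27.0924) = 0.036 × 14.6928 = 0.5289 W/m².
N₂O: 0.120 × (√333 − √276) = 0.120 × (18.2483 − 16.6132) = 0.120 × 1.6351 = 0.1962 W/m².
Total ΔF = 1.7814 + 0.5289 + 0.1962 = 2.5065 W/m².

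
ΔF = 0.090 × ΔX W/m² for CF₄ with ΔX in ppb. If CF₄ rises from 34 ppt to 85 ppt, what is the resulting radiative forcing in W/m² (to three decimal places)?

ΔF = 0.005 W/m²

CF₄: Δ = 85 − 34 = 51 ppt = 0.051 ppb; ΔF = 0.090 × 0.051 = 0.0046 W/m².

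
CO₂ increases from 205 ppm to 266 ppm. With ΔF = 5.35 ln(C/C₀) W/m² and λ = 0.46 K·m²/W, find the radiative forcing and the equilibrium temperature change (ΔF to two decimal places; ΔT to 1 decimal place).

CO₂: 5.35 × ln(266/205) = 5.35 × ln(1.29756) = 5.35 × 0.26049 = 1.3936 W/m².
ΔT = λ ΔF = 0.46 × 1.39 = 0.6394 K.

ΔF = 1.39 W/m²; ΔT = 0.6 K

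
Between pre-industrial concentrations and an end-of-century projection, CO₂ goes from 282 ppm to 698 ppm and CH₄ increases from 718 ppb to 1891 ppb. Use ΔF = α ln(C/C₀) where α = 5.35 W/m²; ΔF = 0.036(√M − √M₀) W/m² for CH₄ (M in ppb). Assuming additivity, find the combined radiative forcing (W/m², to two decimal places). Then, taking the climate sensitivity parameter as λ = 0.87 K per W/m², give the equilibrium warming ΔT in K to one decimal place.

ΔF = 5.45 W/m²; ΔT = 4.7 K

CO₂: 5.35 × ln(698/282) = 5.35 × ln(2.47518) = 5.35 × 0.90631 = 4.8488 W/m².
CH₄: 0.036 × (√1891 − √718) = 0.036 × (43.4856 − 26.7955) = 0.036 × 16.6901 = 0.6008 W/m².
Total ΔF = 4.8488 + 0.6008 = 5.4496 W/m².
ΔT = λ ΔF = 0.87 × 5.45 = 4.7415 K.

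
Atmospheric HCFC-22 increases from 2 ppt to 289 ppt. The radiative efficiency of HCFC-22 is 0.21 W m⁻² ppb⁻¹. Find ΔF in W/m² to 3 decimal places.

ΔF = 0.060 W/m²

HCFC-22: Δ = 289 − 2 = 287 ppt = 0.287 ppb; ΔF = 0.21 × 0.287 = 0.0603 W/m².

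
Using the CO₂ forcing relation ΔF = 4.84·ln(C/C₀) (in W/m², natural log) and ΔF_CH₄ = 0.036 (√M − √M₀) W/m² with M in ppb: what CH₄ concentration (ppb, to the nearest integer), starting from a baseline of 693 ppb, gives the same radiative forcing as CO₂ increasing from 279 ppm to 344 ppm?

M ≈ 2968 ppb

CO₂ forcing: 4.84 × ln(344/279) = 4.84 × 0.209430 = 1.01364 W/m².
Set 0.036(√M − √693) = 1.01364: √M = 1.01364/0.036 + √693 = 28.1567 + 26.3249 = 54.4816.
M = (54.4816)² = 2968.24 ppb.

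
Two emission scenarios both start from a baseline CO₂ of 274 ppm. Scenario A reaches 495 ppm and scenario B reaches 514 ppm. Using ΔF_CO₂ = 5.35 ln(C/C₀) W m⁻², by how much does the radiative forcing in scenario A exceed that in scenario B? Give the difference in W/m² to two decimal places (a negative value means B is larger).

ΔF_A = 5.35 ln(495/274) = 5.35 × 0.59143 = 3.1642 W/m².
ΔF_B = 5.35 ln(514/274) = 5.35 × 0.62910 = 3.3657 W/m².
Difference: 3.1642 − 3.3657 = -0.2015 W/m².
(Equivalently, ΔF_A − ΔF_B = 5.35 ln(495/514) = 5.35 × -0.03767 = -0.2015 W/m².)

ΔF_A − ΔF_B = -0.20 W/m²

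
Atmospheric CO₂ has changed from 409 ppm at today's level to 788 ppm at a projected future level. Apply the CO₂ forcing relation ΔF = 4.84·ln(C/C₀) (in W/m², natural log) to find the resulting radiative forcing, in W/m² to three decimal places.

ΔF = 3.174 W/m²

CO₂: 4.84 × ln(788/409) = 4.84 × ln(1.92665) = 4.84 × 0.65578 = 3.1740 W/m².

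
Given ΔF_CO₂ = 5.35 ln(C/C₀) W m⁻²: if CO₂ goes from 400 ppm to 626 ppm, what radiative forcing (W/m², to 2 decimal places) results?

ΔF = 2.40 W/m²

CO₂ absorption bands are partially saturated, so forcing scales with the logarithm of the concentration ratio.
CO₂: 5.35 × ln(626/400) = 5.35 × ln(1.56500) = 5.35 × 0.44789 = 2.3962 W/m².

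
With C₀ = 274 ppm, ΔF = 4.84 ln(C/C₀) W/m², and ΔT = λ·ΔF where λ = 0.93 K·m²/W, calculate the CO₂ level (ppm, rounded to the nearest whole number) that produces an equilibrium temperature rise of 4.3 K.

Required forcing: ΔF = ΔT/λ = 4.3/0.93 = 4.6237 W/m².
Then ln(C/274) = ΔF/4.84 = 4.6237/4.84 = 0.95531.
So C = 274 × e^0.95531 = 274 × 2.59948 = 712.26 ppm.

C ≈ 712 ppm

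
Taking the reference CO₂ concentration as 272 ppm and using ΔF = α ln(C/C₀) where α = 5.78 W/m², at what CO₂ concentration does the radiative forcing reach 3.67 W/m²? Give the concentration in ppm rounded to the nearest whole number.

Set 5.78 ln(C/272) = 3.67, so ln(C/272) = 3.67/5.78 = 0.63495.
Then C/272 = e^0.63495 = 1.88693, giving C = 272 × 1.88693 = 513.24 ppm.

C ≈ 513 ppm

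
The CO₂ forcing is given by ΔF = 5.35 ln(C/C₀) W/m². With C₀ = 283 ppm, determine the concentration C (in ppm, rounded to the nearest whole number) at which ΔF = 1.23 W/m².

Set 5.35 ln(C/283) = 1.23, so ln(C/283) = 1.23/5.35 = 0.22991.
Then C/283 = e^0.22991 = 1.25849, giving C = 283 × 1.25849 = 356.15 ppm.

C ≈ 356 ppm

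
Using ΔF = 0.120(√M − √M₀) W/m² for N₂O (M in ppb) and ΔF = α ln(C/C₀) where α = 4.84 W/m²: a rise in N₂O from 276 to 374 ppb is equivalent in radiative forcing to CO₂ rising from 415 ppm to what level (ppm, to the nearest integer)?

C ≈ 444 ppm

N₂O forcing: 0.120 × (√374 − √276) = 0.120 × (19.3391 − 16.6132) = 0.120 × 2.7259 = 0.32711 W/m².
Set 4.84 ln(C/415) = 0.32711: ln(C/415) = 0.32711/4.84 = 0.06758, so C = 415 × e^0.06758 = 415 × 1.06992 = 444.02 ppm.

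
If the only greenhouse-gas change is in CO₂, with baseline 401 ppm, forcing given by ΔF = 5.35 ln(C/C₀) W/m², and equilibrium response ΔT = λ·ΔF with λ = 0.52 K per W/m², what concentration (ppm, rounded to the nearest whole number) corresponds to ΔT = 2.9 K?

C ≈ 1137 ppm

Required forcing: ΔF = ΔT/λ = 2.9/0.52 = 5.5769 W/m².
Then ln(C/401) = ΔF/5.35 = 5.5769/5.35 = 1.04241.
So C = 401 × e^1.04241 = 401 × 2.83604 = 1137.25 ppm.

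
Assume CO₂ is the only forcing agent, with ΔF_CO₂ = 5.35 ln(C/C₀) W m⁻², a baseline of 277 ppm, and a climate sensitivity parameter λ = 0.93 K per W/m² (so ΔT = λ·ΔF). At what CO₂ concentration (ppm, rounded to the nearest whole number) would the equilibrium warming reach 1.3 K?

C ≈ 360 ppm

Required forcing: ΔF = ΔT/λ = 1.3/0.93 = 1.3978 W/m².
Then ln(C/277) = ΔF/5.35 = 1.3978/5.35 = 0.26127.
So C = 277 × e^0.26127 = 277 × 1.29858 = 359.71 ppm.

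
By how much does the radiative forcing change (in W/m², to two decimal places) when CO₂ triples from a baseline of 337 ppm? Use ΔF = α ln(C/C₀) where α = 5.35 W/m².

ΔF = 5.88 W/m²

Because the forcing depends only on the ratio C/C₀, the initial concentration does not enter.
ΔF = 5.35 × ln(3) = 5.35 × 1.09861 = 5.8776 W/m².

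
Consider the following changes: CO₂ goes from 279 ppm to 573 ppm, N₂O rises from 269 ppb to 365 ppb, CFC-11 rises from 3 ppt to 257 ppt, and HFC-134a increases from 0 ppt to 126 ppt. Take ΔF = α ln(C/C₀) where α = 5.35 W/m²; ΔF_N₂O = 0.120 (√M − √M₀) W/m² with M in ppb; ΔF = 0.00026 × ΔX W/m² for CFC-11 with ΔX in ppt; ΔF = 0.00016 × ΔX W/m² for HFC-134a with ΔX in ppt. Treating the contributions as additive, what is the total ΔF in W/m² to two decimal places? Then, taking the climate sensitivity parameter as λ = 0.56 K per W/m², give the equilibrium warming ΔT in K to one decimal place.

ΔF = 4.26 W/m²; ΔT = 2.4 K

CO₂: 5.35 × ln(573/279) = 5.35 × ln(2.05376) = 5.35 × 0.71967 = 3.8502 W/m².
N₂O: 0.120 × (√365 − √269) = 0.120 × (19.1050 − 16.4012) = 0.120 × 2.7038 = 0.3245 W/m².
CFC-11: ΔF = 0.00026 × (257 − 3) = 0.00026 × 254 = 0.0660 W/m².
HFC-134a: ΔF = 0.00016 × (126 − 0) = 0.00016 × 126 = 0.0202 W/m².
Total ΔF = 3.8502 + 0.3245 + 0.0660 + 0.0202 = 4.2609 W/m².
ΔT = λ ΔF = 0.56 × 4.26 = 2.3856 K.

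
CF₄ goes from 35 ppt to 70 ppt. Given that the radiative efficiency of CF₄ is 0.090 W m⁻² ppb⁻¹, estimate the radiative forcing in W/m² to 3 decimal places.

CF₄: Δ = 70 − 35 = 35 ppt = 0.035 ppb; ΔF = 0.090 × 0.035 = 0.0032 W/m².

ΔF = 0.003 W/m²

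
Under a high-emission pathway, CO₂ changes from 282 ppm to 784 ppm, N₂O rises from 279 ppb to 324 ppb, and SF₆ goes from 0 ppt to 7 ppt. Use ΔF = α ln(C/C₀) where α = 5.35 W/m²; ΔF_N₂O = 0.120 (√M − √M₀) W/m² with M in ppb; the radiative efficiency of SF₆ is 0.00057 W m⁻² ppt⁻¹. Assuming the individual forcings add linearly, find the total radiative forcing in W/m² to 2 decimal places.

ΔF = 5.63 W/m²

CO₂: 5.35 × ln(784/282) = 5.35 × ln(2.78014) = 5.35 × 1.02250 = 5.4704 W/m².
N₂O: 0.120 × (√324 − √279) = 0.120 × (18.0000 − 16.7033) = 0.120 × 1.2967 = 0.1556 W/m².
SF₆: ΔF = 0.00057 × (7 − 0) = 0.00057 × 7 = 0.0040 W/m².
Total ΔF = 5.4704 + 0.1556 + 0.0040 = 5.6300 W/m².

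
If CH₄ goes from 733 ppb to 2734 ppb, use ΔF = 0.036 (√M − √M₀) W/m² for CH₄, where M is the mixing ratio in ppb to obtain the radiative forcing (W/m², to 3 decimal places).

ΔF = 0.908 W/m²

CH₄: 0.036 × (√2734 − √733) = 0.036 × (52.2877 − 27.0740) = 0.036 × 25.2137 = 0.9077 W/m².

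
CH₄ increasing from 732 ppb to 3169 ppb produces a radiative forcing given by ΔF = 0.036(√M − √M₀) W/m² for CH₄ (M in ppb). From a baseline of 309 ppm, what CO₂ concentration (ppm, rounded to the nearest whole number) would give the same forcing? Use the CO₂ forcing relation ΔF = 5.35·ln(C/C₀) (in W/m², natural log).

C ≈ 376 ppm

CH₄ forcing: 0.036 × (√3169 − √732) = 0.036 × (56.2939 − 27.0555) = 0.036 × 29.2384 = 1.05258 W/m².
Set 5.35 ln(C/309) = 1.05258: ln(C/309) = 1.05258/5.35 = 0.19674, so C = 309 × e^0.19674 = 309 × 1.21743 = 376.19 ppm.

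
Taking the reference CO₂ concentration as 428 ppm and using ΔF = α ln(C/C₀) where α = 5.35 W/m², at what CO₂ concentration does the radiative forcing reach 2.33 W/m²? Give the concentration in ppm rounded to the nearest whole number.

C ≈ 662 ppm

Set 5.35 ln(C/428) = 2.33, so ln(C/428) = 2.33/5.35 = 0.43551.
Then C/428 = e^0.43551 = 1.54575, giving C = 428 × 1.54575 = 661.58 ppm.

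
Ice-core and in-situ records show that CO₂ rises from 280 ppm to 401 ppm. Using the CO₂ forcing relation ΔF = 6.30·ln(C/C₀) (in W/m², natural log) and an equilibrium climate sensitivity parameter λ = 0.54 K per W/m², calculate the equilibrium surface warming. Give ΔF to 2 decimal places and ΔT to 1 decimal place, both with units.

CO₂: 6.30 × ln(401/280) = 6.30 × ln(1.43214) = 6.30 × 0.35917 = 2.2628 W/m².
ΔT = λ ΔF = 0.54 × 2.26 = 1.2204 K.

ΔF = 2.26 W/m²; ΔT = 1.2 K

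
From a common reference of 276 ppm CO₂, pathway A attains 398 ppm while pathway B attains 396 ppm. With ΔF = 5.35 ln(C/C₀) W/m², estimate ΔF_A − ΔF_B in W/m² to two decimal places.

ΔF_A − ΔF_B = 0.03 W/m²

ΔF_A = 5.35 ln(398/276) = 5.35 × 0.36605 = 1.9584 W/m².
ΔF_B = 5.35 ln(396/276) = 5.35 × 0.36101 = 1.9314 W/m².
Difference: 1.9584 − 1.9314 = 0.0270 W/m².
(Equivalently, ΔF_A − ΔF_B = 5.35 ln(398/396) = 5.35 × 0.00504 = 0.0270 W/m².)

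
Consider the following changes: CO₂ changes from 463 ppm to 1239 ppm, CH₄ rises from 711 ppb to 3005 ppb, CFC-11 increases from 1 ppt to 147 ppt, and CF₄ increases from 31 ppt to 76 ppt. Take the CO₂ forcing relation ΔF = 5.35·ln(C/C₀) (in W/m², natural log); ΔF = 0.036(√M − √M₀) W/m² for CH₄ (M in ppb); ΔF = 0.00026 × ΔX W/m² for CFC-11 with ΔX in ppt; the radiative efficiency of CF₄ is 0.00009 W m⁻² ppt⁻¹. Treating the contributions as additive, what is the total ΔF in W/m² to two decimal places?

CO₂: 5.35 × ln(1239/463) = 5.35 × ln(2.67603) = 5.35 × 0.98433 = 5.2662 W/m².
CH₄: 0.036 × (√3005 − √711) = 0.036 × (54.8179 − 26.6646) = 0.036 × 28.1533 = 1.0135 W/m².
CFC-11: ΔF = 0.00026 × (147 − 1) = 0.00026 × 146 = 0.0380 W/m².
CF₄: ΔF = 0.00009 × (76 − 31) = 0.00009 × 45 = 0.0041 W/m².
Total ΔF = 5.2662 + 1.0135 + 0.0380 + 0.0041 = 6.3218 W/m².

ΔF = 6.32 W/m²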